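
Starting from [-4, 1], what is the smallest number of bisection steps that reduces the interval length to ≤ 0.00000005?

27

Width after n steps is 5/2^n. Need 2^n ≥ 5/0.00000005 = 100000000.
2^26 = 67108864 < 100000000 ≤ 2^27 = 134217728, so n = 27.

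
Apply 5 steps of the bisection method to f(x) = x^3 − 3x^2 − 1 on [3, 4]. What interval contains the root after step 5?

[3.09375, 3.125]

midpoint 3.5: f = 5.125 > 0 → [3, 3.5]
midpoint 3.25: f = 1.640625 > 0 → [3, 3.25]
midpoint 3.125: f = 0.220703 > 0 → [3, 3.125]
midpoint 3.0625: f = -0.4138 < 0 → [3.0625, 3.125]
midpoint 3.09375: f = -0.1027 < 0 → [3.09375, 3.125]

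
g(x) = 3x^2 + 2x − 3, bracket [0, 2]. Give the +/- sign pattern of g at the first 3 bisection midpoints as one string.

x = 1 gives g = 2, positive; keep [0, 1]
x = 0.5 gives g = -1.25, negative; keep [0.5, 1]
x = 0.75 gives g = 0.1875, positive; keep [0.5, 0.75]

+-+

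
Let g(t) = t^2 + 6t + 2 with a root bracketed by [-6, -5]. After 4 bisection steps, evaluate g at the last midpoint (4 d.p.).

0.2227

g(-5.5) = -0.75 < 0, so the root lies in [-6, -5.5]
g(-5.75) = 0.5625 > 0, so the root lies in [-5.75, -5.5]
g(-5.625) = -0.109375 < 0, so the root lies in [-5.75, -5.625]
g(-5.6875) = 0.2227 > 0, so the root lies in [-5.6875, -5.625]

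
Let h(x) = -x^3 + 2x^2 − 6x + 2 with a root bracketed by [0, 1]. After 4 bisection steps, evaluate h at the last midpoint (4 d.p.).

m = 0.5, h(m) = -0.625 (−); new bracket [0, 0.5]
m = 0.25, h(m) = 0.609375 (+); new bracket [0.25, 0.5]
m = 0.375, h(m) = -0.021484 (−); new bracket [0.25, 0.375]
m = 0.3125, h(m) = 0.2898 (+); new bracket [0.3125, 0.375]

0.2898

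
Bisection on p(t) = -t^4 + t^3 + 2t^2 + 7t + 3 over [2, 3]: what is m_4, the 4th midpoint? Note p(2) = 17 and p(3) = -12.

t = 2.5 gives p = 9.5625, positive; keep [2.5, 3]
t = 2.75 gives p = 0.980469, positive; keep [2.75, 3]
t = 2.875 gives p = -4.900635, negative; keep [2.75, 2.875]
t = 2.8125 gives p = -1.8154, negative; keep [2.75, 2.8125]

2.8125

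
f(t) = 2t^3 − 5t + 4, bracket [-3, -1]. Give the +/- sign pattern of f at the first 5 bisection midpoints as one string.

-+++-

t = -2 gives f = -2, negative; keep [-2, -1]
t = -1.5 gives f = 4.75, positive; keep [-2, -1.5]
t = -1.75 gives f = 2.03125, positive; keep [-2, -1.75]
t = -1.875 gives f = 0.1914, positive; keep [-2, -1.875]
t = -1.9375 gives f = -0.8589, negative; keep [-1.9375, -1.875]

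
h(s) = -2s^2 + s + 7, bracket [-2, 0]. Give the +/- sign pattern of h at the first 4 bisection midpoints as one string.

++-+

midpoint -1: h = 4 > 0 → [-2, -1]
midpoint -1.5: h = 1 > 0 → [-2, -1.5]
midpoint -1.75: h = -0.875 < 0 → [-1.75, -1.5]
midpoint -1.625: h = 0.0938 > 0 → [-1.75, -1.625]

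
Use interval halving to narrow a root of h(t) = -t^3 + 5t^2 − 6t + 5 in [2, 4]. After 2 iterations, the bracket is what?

midpoint 3: h = 5 > 0 → [3, 4]
midpoint 3.5: h = 2.375 > 0 → [3.5, 4]

[3.5, 4]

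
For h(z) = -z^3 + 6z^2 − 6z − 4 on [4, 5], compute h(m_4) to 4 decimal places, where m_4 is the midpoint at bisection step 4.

h(4.5) = -0.625 < 0, so the root lies in [4, 4.5]
h(4.25) = 2.109375 > 0, so the root lies in [4.25, 4.5]
h(4.375) = 0.853516 > 0, so the root lies in [4.375, 4.5]
h(4.4375) = 0.1428 > 0, so the root lies in [4.4375, 4.5]

0.1428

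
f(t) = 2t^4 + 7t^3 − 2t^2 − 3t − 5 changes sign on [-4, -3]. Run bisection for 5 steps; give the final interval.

f(-3.5) = -19 < 0, so the root lies in [-4, -3.5]
f(-3.75) = 4.492188 > 0, so the root lies in [-3.75, -3.5]
f(-3.625) = -8.497559 < 0, so the root lies in [-3.75, -3.625]
f(-3.6875) = -2.3298 < 0, so the root lies in [-3.75, -3.6875]
f(-3.71875) = 0.9973 > 0, so the root lies in [-3.71875, -3.6875]

[-3.71875, -3.6875]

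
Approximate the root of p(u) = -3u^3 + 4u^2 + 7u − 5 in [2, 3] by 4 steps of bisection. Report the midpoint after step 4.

m = 2.5, p(m) = -9.375 (−); new bracket [2, 2.5]
m = 2.25, p(m) = -3.171875 (−); new bracket [2, 2.25]
m = 2.125, p(m) = -0.849609 (−); new bracket [2, 2.125]
m = 2.0625, p(m) = 0.1321 (+); new bracket [2.0625, 2.125]

2.0625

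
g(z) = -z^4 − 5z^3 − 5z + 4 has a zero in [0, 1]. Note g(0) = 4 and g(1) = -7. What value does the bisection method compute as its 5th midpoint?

0.59375

midpoint 0.5: g = 0.8125 > 0 → [0.5, 1]
midpoint 0.75: g = -2.175781 < 0 → [0.5, 0.75]
midpoint 0.625: g = -0.498291 < 0 → [0.5, 0.625]
midpoint 0.5625: g = 0.1975 > 0 → [0.5625, 0.625]
midpoint 0.59375: g = -0.1396 < 0 → [0.5625, 0.59375]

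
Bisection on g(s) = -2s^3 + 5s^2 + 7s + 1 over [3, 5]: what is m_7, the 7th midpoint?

3.515625

g(4) = -19 < 0, so the root lies in [3, 4]
g(3.5) = 1 > 0, so the root lies in [3.5, 4]
g(3.75) = -7.90625 < 0, so the root lies in [3.5, 3.75]
g(3.625) = -3.1914 < 0, so the root lies in [3.5, 3.625]
g(3.5625) = -1.0317 < 0, so the root lies in [3.5, 3.5625]
g(3.53125) = -0.0001 < 0, so the root lies in [3.5, 3.53125]
g(3.515625) = 0.5039 > 0, so the root lies in [3.515625, 3.53125]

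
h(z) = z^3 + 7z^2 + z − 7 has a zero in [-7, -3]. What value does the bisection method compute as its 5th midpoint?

z = -5 gives h = 38, positive; keep [-7, -5]
z = -6 gives h = 23, positive; keep [-7, -6]
z = -6.5 gives h = 7.625, positive; keep [-7, -6.5]
z = -6.75 gives h = -2.3594, negative; keep [-6.75, -6.5]
z = -6.625 gives h = 2.834, positive; keep [-6.75, -6.625]

-6.625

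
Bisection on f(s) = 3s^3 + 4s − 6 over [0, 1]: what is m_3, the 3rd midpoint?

0.875

midpoint 0.5: f = -3.625 < 0 → [0.5, 1]
midpoint 0.75: f = -1.734375 < 0 → [0.75, 1]
midpoint 0.875: f = -0.490234 < 0 → [0.875, 1]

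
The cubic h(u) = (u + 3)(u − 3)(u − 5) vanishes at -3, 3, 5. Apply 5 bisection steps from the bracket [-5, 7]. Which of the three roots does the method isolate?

h(1) = 32 > 0, so the root lies in [-5, 1]
h(-2) = 35 > 0, so the root lies in [-5, -2]
h(-3.5) = -27.625 < 0, so the root lies in [-3.5, -2]
h(-2.75) = 11.1406 > 0, so the root lies in [-3.5, -2.75]
h(-3.125) = -6.2207 < 0, so the root lies in [-3.125, -2.75]

-3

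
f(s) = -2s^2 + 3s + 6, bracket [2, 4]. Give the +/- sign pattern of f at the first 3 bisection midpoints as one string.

f(3) = -3 < 0, so the root lies in [2, 3]
f(2.5) = 1 > 0, so the root lies in [2.5, 3]
f(2.75) = -0.875 < 0, so the root lies in [2.5, 2.75]

-+-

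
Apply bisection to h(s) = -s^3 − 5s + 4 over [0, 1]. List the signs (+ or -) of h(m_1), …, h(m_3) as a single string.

+-+

midpoint 0.5: h = 1.375 > 0 → [0.5, 1]
midpoint 0.75: h = -0.171875 < 0 → [0.5, 0.75]
midpoint 0.625: h = 0.630859 > 0 → [0.625, 0.75]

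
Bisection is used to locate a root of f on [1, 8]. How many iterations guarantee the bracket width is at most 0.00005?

18

Width after n steps is 7/2^n. Need 2^n ≥ 7/0.00005 = 140000.
2^17 = 131072 < 140000 ≤ 2^18 = 262144, so n = 18.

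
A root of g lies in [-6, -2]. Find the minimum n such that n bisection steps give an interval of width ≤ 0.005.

10

Width after n steps is 4/2^n. Need 2^n ≥ 4/0.005 = 800.
2^9 = 512 < 800 ≤ 2^10 = 1024, so n = 10.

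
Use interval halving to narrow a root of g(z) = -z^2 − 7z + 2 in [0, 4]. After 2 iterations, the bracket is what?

[0, 1]

z = 2 gives g = -16, negative; keep [0, 2]
z = 1 gives g = -6, negative; keep [0, 1]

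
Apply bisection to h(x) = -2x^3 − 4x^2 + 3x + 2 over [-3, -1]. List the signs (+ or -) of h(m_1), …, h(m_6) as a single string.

x = -2 gives h = -4, negative; keep [-3, -2]
x = -2.5 gives h = 0.75, positive; keep [-2.5, -2]
x = -2.25 gives h = -2.21875, negative; keep [-2.5, -2.25]
x = -2.375 gives h = -0.8945, negative; keep [-2.5, -2.375]
x = -2.4375 gives h = -0.1138, negative; keep [-2.5, -2.4375]
x = -2.46875 gives h = 0.3076, positive; keep [-2.46875, -2.4375]

-+---+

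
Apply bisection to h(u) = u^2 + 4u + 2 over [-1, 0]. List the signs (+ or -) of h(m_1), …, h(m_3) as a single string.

+--

m = -0.5, h(m) = 0.25 (+); new bracket [-1, -0.5]
m = -0.75, h(m) = -0.4375 (−); new bracket [-0.75, -0.5]
m = -0.625, h(m) = -0.109375 (−); new bracket [-0.625, -0.5]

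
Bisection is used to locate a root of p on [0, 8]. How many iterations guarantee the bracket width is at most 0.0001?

Width after n steps is 8/2^n. Need 2^n ≥ 8/0.0001 = 80000.
2^16 = 65536 < 80000 ≤ 2^17 = 131072, so n = 17.

17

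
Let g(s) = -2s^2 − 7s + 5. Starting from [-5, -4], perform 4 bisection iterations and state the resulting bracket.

[-4.125, -4.0625]

m = -4.5, g(m) = -4 (−); new bracket [-4.5, -4]
m = -4.25, g(m) = -1.375 (−); new bracket [-4.25, -4]
m = -4.125, g(m) = -0.15625 (−); new bracket [-4.125, -4]
m = -4.0625, g(m) = 0.4297 (+); new bracket [-4.125, -4.0625]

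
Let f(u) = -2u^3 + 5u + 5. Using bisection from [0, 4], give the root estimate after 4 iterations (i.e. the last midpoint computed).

m = 2, f(m) = -1 (−); new bracket [0, 2]
m = 1, f(m) = 8 (+); new bracket [1, 2]
m = 1.5, f(m) = 5.75 (+); new bracket [1.5, 2]
m = 1.75, f(m) = 3.0312 (+); new bracket [1.75, 2]

1.75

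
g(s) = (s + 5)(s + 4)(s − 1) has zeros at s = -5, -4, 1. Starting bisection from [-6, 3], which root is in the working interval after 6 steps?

m = -1.5, g(m) = -21.875 (−); new bracket [-1.5, 3]
m = 0.75, g(m) = -6.828125 (−); new bracket [0.75, 3]
m = 1.875, g(m) = 35.341797 (+); new bracket [0.75, 1.875]
m = 1.3125, g(m) = 10.4797 (+); new bracket [0.75, 1.3125]
m = 1.03125, g(m) = 0.9483 (+); new bracket [0.75, 1.03125]
m = 0.890625, g(m) = -3.151 (−); new bracket [0.890625, 1.03125]

1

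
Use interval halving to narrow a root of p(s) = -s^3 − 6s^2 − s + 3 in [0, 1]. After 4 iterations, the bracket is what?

[0.5625, 0.625]

s = 0.5 gives p = 0.875, positive; keep [0.5, 1]
s = 0.75 gives p = -1.546875, negative; keep [0.5, 0.75]
s = 0.625 gives p = -0.212891, negative; keep [0.5, 0.625]
s = 0.5625 gives p = 0.3611, positive; keep [0.5625, 0.625]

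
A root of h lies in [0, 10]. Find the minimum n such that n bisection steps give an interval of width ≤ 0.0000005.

25

Width after n steps is 10/2^n. Need 2^n ≥ 10/0.0000005 = 20000000.
2^24 = 16777216 < 20000000 ≤ 2^25 = 33554432, so n = 25.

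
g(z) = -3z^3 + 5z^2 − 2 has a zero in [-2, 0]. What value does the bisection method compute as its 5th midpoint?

z = -1 gives g = 6, positive; keep [-1, 0]
z = -0.5 gives g = -0.375, negative; keep [-1, -0.5]
z = -0.75 gives g = 2.078125, positive; keep [-0.75, -0.5]
z = -0.625 gives g = 0.6855, positive; keep [-0.625, -0.5]
z = -0.5625 gives g = 0.116, positive; keep [-0.5625, -0.5]

-0.5625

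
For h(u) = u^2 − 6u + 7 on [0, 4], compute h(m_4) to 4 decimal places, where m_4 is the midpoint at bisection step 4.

-0.4375

m = 2, h(m) = -1 (−); new bracket [0, 2]
m = 1, h(m) = 2 (+); new bracket [1, 2]
m = 1.5, h(m) = 0.25 (+); new bracket [1.5, 2]
m = 1.75, h(m) = -0.4375 (−); new bracket [1.5, 1.75]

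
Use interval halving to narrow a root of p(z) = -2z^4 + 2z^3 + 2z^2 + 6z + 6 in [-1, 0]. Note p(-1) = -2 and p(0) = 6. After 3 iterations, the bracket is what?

z = -0.5 gives p = 3.125, positive; keep [-1, -0.5]
z = -0.75 gives p = 1.148438, positive; keep [-1, -0.75]
z = -0.875 gives p = -0.230957, negative; keep [-0.875, -0.75]

[-0.875, -0.75]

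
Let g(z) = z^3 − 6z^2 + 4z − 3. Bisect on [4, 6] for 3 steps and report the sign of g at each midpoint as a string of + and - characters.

g(5) = -8 < 0, so the root lies in [5, 6]
g(5.5) = 3.875 > 0, so the root lies in [5, 5.5]
g(5.25) = -2.671875 < 0, so the root lies in [5.25, 5.5]

-+-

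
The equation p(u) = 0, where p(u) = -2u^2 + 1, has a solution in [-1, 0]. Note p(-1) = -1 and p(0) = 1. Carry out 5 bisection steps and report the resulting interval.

u = -0.5 gives p = 0.5, positive; keep [-1, -0.5]
u = -0.75 gives p = -0.125, negative; keep [-0.75, -0.5]
u = -0.625 gives p = 0.21875, positive; keep [-0.75, -0.625]
u = -0.6875 gives p = 0.0547, positive; keep [-0.75, -0.6875]
u = -0.71875 gives p = -0.0332, negative; keep [-0.71875, -0.6875]

[-0.71875, -0.6875]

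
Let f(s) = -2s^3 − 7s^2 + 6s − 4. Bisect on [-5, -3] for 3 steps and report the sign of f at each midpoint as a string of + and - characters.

s = -4 gives f = -12, negative; keep [-5, -4]
s = -4.5 gives f = 9.5, positive; keep [-4.5, -4]
s = -4.25 gives f = -2.40625, negative; keep [-4.5, -4.25]

-+-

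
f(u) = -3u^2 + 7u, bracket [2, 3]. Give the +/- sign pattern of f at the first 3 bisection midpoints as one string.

-+-

m = 2.5, f(m) = -1.25 (−); new bracket [2, 2.5]
m = 2.25, f(m) = 0.5625 (+); new bracket [2.25, 2.5]
m = 2.375, f(m) = -0.296875 (−); new bracket [2.25, 2.375]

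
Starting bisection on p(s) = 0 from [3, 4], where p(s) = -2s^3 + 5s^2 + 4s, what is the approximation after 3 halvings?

3.125

midpoint 3.5: p = -10.5 < 0 → [3, 3.5]
midpoint 3.25: p = -2.84375 < 0 → [3, 3.25]
midpoint 3.125: p = 0.292969 > 0 → [3.125, 3.25]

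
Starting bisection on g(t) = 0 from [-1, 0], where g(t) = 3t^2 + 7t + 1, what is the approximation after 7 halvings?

g(-0.5) = -1.75 < 0, so the root lies in [-0.5, 0]
g(-0.25) = -0.5625 < 0, so the root lies in [-0.25, 0]
g(-0.125) = 0.171875 > 0, so the root lies in [-0.25, -0.125]
g(-0.1875) = -0.207 < 0, so the root lies in [-0.1875, -0.125]
g(-0.15625) = -0.0205 < 0, so the root lies in [-0.15625, -0.125]
g(-0.140625) = 0.075 > 0, so the root lies in [-0.15625, -0.140625]
g(-0.1484375) = 0.027 > 0, so the root lies in [-0.15625, -0.1484375]

-0.1484375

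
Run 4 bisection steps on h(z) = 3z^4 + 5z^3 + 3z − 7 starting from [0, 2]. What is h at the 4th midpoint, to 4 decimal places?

0.7332

m = 1, h(m) = 4 (+); new bracket [0, 1]
m = 0.5, h(m) = -4.6875 (−); new bracket [0.5, 1]
m = 0.75, h(m) = -1.691406 (−); new bracket [0.75, 1]
m = 0.875, h(m) = 0.7332 (+); new bracket [0.75, 0.875]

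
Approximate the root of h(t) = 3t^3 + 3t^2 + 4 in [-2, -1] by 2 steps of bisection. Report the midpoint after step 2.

-1.75

midpoint -1.5: h = 0.625 > 0 → [-2, -1.5]
midpoint -1.75: h = -2.890625 < 0 → [-1.75, -1.5]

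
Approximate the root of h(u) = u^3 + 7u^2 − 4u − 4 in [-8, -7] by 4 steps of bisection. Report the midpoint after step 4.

midpoint -7.5: h = -2.125 < 0 → [-7.5, -7]
midpoint -7.25: h = 11.859375 > 0 → [-7.5, -7.25]
midpoint -7.375: h = 5.103516 > 0 → [-7.5, -7.375]
midpoint -7.4375: h = 1.5491 > 0 → [-7.5, -7.4375]

-7.4375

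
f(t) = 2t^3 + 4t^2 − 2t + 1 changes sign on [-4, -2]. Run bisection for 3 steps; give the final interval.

[-2.5, -2.25]

midpoint -3: f = -11 < 0 → [-3, -2]
midpoint -2.5: f = -0.25 < 0 → [-2.5, -2]
midpoint -2.25: f = 2.96875 > 0 → [-2.5, -2.25]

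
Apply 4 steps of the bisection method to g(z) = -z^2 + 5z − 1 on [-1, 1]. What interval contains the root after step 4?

z = 0 gives g = -1, negative; keep [0, 1]
z = 0.5 gives g = 1.25, positive; keep [0, 0.5]
z = 0.25 gives g = 0.1875, positive; keep [0, 0.25]
z = 0.125 gives g = -0.3906, negative; keep [0.125, 0.25]

[0.125, 0.25]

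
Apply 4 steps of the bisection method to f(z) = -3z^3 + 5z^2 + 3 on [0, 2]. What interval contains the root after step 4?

m = 1, f(m) = 5 (+); new bracket [1, 2]
m = 1.5, f(m) = 4.125 (+); new bracket [1.5, 2]
m = 1.75, f(m) = 2.234375 (+); new bracket [1.75, 2]
m = 1.875, f(m) = 0.8027 (+); new bracket [1.875, 2]

[1.875, 2]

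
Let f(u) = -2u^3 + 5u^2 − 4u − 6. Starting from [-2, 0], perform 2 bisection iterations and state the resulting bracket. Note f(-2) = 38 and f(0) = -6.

m = -1, f(m) = 5 (+); new bracket [-1, 0]
m = -0.5, f(m) = -2.5 (−); new bracket [-1, -0.5]

[-1, -0.5]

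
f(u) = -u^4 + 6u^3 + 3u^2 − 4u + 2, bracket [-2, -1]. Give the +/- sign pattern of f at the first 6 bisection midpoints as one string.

--+---

m = -1.5, f(m) = -10.5625 (−); new bracket [-1.5, -1]
m = -1.25, f(m) = -2.472656 (−); new bracket [-1.25, -1]
m = -1.125, f(m) = 0.1521 (+); new bracket [-1.25, -1.125]
m = -1.1875, f(m) = -1.0554 (−); new bracket [-1.1875, -1.125]
m = -1.15625, f(m) = -0.4264 (−); new bracket [-1.15625, -1.125]
m = -1.140625, f(m) = -0.131 (−); new bracket [-1.140625, -1.125]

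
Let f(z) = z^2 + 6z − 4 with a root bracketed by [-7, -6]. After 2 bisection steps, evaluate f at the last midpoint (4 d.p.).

m = -6.5, f(m) = -0.75 (−); new bracket [-7, -6.5]
m = -6.75, f(m) = 1.0625 (+); new bracket [-6.75, -6.5]

1.0625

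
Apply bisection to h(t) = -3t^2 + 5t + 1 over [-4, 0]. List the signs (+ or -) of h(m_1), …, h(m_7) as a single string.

----+-+

m = -2, h(m) = -21 (−); new bracket [-2, 0]
m = -1, h(m) = -7 (−); new bracket [-1, 0]
m = -0.5, h(m) = -2.25 (−); new bracket [-0.5, 0]
m = -0.25, h(m) = -0.4375 (−); new bracket [-0.25, 0]
m = -0.125, h(m) = 0.3281 (+); new bracket [-0.25, -0.125]
m = -0.1875, h(m) = -0.043 (−); new bracket [-0.1875, -0.125]
m = -0.15625, h(m) = 0.1455 (+); new bracket [-0.1875, -0.15625]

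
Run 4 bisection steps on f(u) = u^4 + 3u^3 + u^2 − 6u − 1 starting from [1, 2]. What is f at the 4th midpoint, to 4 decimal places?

0.2974

f(1.5) = 7.4375 > 0, so the root lies in [1, 1.5]
f(1.25) = 1.363281 > 0, so the root lies in [1, 1.25]
f(1.125) = -0.611084 < 0, so the root lies in [1.125, 1.25]
f(1.1875) = 0.2974 > 0, so the root lies in [1.125, 1.1875]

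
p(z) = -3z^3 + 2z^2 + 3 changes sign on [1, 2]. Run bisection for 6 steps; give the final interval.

[1.265625, 1.28125]

midpoint 1.5: p = -2.625 < 0 → [1, 1.5]
midpoint 1.25: p = 0.265625 > 0 → [1.25, 1.5]
midpoint 1.375: p = -1.017578 < 0 → [1.25, 1.375]
midpoint 1.3125: p = -0.3376 < 0 → [1.25, 1.3125]
midpoint 1.28125: p = -0.0267 < 0 → [1.25, 1.28125]
midpoint 1.265625: p = 0.1218 > 0 → [1.265625, 1.28125]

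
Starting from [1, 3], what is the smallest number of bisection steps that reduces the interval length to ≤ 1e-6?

Width after n steps is 2/2^n. Need 2^n ≥ 2/1e-6 = 2000000.
2^20 = 1048576 < 2000000 ≤ 2^21 = 2097152, so n = 21.

21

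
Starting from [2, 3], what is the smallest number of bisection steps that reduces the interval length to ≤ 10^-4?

14

Width after n steps is 1/2^n. Need 2^n ≥ 1/10^-4 = 10000.
2^13 = 8192 < 10000 ≤ 2^14 = 16384, so n = 14.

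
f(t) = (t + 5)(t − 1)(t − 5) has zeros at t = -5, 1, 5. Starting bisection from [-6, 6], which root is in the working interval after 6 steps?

-5

t = 0 gives f = 25, positive; keep [-6, 0]
t = -3 gives f = 64, positive; keep [-6, -3]
t = -4.5 gives f = 26.125, positive; keep [-6, -4.5]
t = -5.25 gives f = -16.0156, negative; keep [-5.25, -4.5]
t = -4.875 gives f = 7.252, positive; keep [-5.25, -4.875]
t = -5.0625 gives f = -3.8127, negative; keep [-5.0625, -4.875]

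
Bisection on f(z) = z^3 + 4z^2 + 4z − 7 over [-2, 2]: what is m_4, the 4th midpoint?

0.75

m = 0, f(m) = -7 (−); new bracket [0, 2]
m = 1, f(m) = 2 (+); new bracket [0, 1]
m = 0.5, f(m) = -3.875 (−); new bracket [0.5, 1]
m = 0.75, f(m) = -1.3281 (−); new bracket [0.75, 1]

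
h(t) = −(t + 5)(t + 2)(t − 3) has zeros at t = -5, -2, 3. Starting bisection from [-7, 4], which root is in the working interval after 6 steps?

m = -1.5, h(m) = 7.875 (+); new bracket [-1.5, 4]
m = 1.25, h(m) = 35.546875 (+); new bracket [1.25, 4]
m = 2.625, h(m) = 13.224609 (+); new bracket [2.625, 4]
m = 3.3125, h(m) = -13.8 (−); new bracket [2.625, 3.3125]
m = 2.96875, h(m) = 1.2373 (+); new bracket [2.96875, 3.3125]
m = 3.140625, h(m) = -5.8849 (−); new bracket [2.96875, 3.140625]

3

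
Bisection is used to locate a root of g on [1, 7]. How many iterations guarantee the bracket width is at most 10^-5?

20

Width after n steps is 6/2^n. Need 2^n ≥ 6/10^-5 = 600000.
2^19 = 524288 < 600000 ≤ 2^20 = 1048576, so n = 20.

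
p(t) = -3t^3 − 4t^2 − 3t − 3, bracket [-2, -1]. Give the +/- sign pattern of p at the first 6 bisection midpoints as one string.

++--++

t = -1.5 gives p = 2.625, positive; keep [-1.5, -1]
t = -1.25 gives p = 0.359375, positive; keep [-1.25, -1]
t = -1.125 gives p = -0.416016, negative; keep [-1.25, -1.125]
t = -1.1875 gives p = -0.0544, negative; keep [-1.25, -1.1875]
t = -1.21875 gives p = 0.1457, positive; keep [-1.21875, -1.1875]
t = -1.203125 gives p = 0.0439, positive; keep [-1.203125, -1.1875]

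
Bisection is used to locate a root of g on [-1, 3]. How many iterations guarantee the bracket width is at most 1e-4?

Width after n steps is 4/2^n. Need 2^n ≥ 4/1e-4 = 40000.
2^15 = 32768 < 40000 ≤ 2^16 = 65536, so n = 16.

16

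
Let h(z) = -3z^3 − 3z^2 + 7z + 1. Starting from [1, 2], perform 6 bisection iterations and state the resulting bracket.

[1.1875, 1.203125]

m = 1.5, h(m) = -5.375 (−); new bracket [1, 1.5]
m = 1.25, h(m) = -0.796875 (−); new bracket [1, 1.25]
m = 1.125, h(m) = 0.806641 (+); new bracket [1.125, 1.25]
m = 1.1875, h(m) = 0.0583 (+); new bracket [1.1875, 1.25]
m = 1.21875, h(m) = -0.3556 (−); new bracket [1.1875, 1.21875]
m = 1.203125, h(m) = -0.1453 (−); new bracket [1.1875, 1.203125]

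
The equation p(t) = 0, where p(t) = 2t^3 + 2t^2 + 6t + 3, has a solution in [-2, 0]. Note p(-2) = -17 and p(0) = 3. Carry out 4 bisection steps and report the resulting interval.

midpoint -1: p = -3 < 0 → [-1, 0]
midpoint -0.5: p = 0.25 > 0 → [-1, -0.5]
midpoint -0.75: p = -1.21875 < 0 → [-0.75, -0.5]
midpoint -0.625: p = -0.457 < 0 → [-0.625, -0.5]

[-0.625, -0.5]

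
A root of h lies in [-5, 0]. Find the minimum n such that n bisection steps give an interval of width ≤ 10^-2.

9

Width after n steps is 5/2^n. Need 2^n ≥ 5/10^-2 = 500.
2^8 = 256 < 500 ≤ 2^9 = 512, so n = 9.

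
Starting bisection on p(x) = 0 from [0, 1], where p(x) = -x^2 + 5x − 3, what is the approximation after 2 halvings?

p(0.5) = -0.75 < 0, so the root lies in [0.5, 1]
p(0.75) = 0.1875 > 0, so the root lies in [0.5, 0.75]

0.75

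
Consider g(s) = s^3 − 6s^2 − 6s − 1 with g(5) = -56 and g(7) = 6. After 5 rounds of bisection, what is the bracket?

m = 6, g(m) = -37 (−); new bracket [6, 7]
m = 6.5, g(m) = -18.875 (−); new bracket [6.5, 7]
m = 6.75, g(m) = -7.328125 (−); new bracket [6.75, 7]
m = 6.875, g(m) = -0.8926 (−); new bracket [6.875, 7]
m = 6.9375, g(m) = 2.4958 (+); new bracket [6.875, 6.9375]

[6.875, 6.9375]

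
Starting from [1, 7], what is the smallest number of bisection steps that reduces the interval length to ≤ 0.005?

11

Width after n steps is 6/2^n. Need 2^n ≥ 6/0.005 = 1200.
2^10 = 1024 < 1200 ≤ 2^11 = 2048, so n = 11.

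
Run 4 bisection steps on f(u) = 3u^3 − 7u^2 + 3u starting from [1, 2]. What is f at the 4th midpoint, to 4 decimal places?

midpoint 1.5: f = -1.125 < 0 → [1.5, 2]
midpoint 1.75: f = -0.109375 < 0 → [1.75, 2]
midpoint 1.875: f = 0.791016 > 0 → [1.75, 1.875]
midpoint 1.8125: f = 0.3044 > 0 → [1.75, 1.8125]

0.3044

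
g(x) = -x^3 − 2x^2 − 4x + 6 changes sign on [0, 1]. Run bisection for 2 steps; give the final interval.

[0.75, 1]

g(0.5) = 3.375 > 0, so the root lies in [0.5, 1]
g(0.75) = 1.453125 > 0, so the root lies in [0.75, 1]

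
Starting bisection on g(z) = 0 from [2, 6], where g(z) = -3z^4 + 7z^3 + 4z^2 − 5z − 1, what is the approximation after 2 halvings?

g(4) = -277 < 0, so the root lies in [2, 4]
g(3) = -34 < 0, so the root lies in [2, 3]

3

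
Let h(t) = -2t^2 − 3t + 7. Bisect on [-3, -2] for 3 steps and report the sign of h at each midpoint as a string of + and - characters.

++-

m = -2.5, h(m) = 2 (+); new bracket [-3, -2.5]
m = -2.75, h(m) = 0.125 (+); new bracket [-3, -2.75]
m = -2.875, h(m) = -0.90625 (−); new bracket [-2.875, -2.75]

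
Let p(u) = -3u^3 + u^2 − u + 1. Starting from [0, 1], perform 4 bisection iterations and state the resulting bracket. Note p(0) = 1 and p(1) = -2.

m = 0.5, p(m) = 0.375 (+); new bracket [0.5, 1]
m = 0.75, p(m) = -0.453125 (−); new bracket [0.5, 0.75]
m = 0.625, p(m) = 0.033203 (+); new bracket [0.625, 0.75]
m = 0.6875, p(m) = -0.1897 (−); new bracket [0.625, 0.6875]

[0.625, 0.6875]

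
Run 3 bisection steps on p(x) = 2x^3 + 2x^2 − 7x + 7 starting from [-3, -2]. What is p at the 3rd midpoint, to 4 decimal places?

m = -2.5, p(m) = 5.75 (+); new bracket [-3, -2.5]
m = -2.75, p(m) = -0.21875 (−); new bracket [-2.75, -2.5]
m = -2.625, p(m) = 2.980469 (+); new bracket [-2.75, -2.625]

2.9805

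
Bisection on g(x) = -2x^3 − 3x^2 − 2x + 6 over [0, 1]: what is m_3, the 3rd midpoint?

0.875

midpoint 0.5: g = 4 > 0 → [0.5, 1]
midpoint 0.75: g = 1.96875 > 0 → [0.75, 1]
midpoint 0.875: g = 0.613281 > 0 → [0.875, 1]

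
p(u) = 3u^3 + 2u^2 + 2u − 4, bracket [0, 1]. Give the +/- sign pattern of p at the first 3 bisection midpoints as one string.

u = 0.5 gives p = -2.125, negative; keep [0.5, 1]
u = 0.75 gives p = -0.109375, negative; keep [0.75, 1]
u = 0.875 gives p = 1.291016, positive; keep [0.75, 0.875]

--+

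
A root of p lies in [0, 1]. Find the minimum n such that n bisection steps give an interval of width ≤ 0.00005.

15

Width after n steps is 1/2^n. Need 2^n ≥ 1/0.00005 = 20000.
2^14 = 16384 < 20000 ≤ 2^15 = 32768, so n = 15.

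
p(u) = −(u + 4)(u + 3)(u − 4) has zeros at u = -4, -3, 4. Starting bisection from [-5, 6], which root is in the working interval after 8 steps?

p(0.5) = 55.125 > 0, so the root lies in [0.5, 6]
p(3.25) = 33.984375 > 0, so the root lies in [3.25, 6]
p(4.625) = -41.103516 < 0, so the root lies in [3.25, 4.625]
p(3.9375) = 3.4417 > 0, so the root lies in [3.9375, 4.625]
p(4.28125) = -16.9588 < 0, so the root lies in [3.9375, 4.28125]
p(4.109375) = -6.3058 < 0, so the root lies in [3.9375, 4.109375]
p(4.0234375) = -1.3208 < 0, so the root lies in [3.9375, 4.0234375]
p(3.98046875) = 1.088 > 0, so the root lies in [3.98046875, 4.0234375]

4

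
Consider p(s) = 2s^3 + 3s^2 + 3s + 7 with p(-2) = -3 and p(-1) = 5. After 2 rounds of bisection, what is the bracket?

[-2, -1.75]

s = -1.5 gives p = 2.5, positive; keep [-2, -1.5]
s = -1.75 gives p = 0.21875, positive; keep [-2, -1.75]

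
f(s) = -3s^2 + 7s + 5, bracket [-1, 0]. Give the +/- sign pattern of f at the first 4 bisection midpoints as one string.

+--+

midpoint -0.5: f = 0.75 > 0 → [-1, -0.5]
midpoint -0.75: f = -1.9375 < 0 → [-0.75, -0.5]
midpoint -0.625: f = -0.546875 < 0 → [-0.625, -0.5]
midpoint -0.5625: f = 0.1133 > 0 → [-0.625, -0.5625]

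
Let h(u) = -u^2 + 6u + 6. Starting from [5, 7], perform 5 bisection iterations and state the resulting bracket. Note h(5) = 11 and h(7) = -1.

h(6) = 6 > 0, so the root lies in [6, 7]
h(6.5) = 2.75 > 0, so the root lies in [6.5, 7]
h(6.75) = 0.9375 > 0, so the root lies in [6.75, 7]
h(6.875) = -0.0156 < 0, so the root lies in [6.75, 6.875]
h(6.8125) = 0.4648 > 0, so the root lies in [6.8125, 6.875]

[6.8125, 6.875]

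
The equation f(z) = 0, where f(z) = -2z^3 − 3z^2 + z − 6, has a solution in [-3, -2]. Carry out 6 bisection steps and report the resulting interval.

[-2.296875, -2.28125]

m = -2.5, f(m) = 4 (+); new bracket [-2.5, -2]
m = -2.25, f(m) = -0.65625 (−); new bracket [-2.5, -2.25]
m = -2.375, f(m) = 1.496094 (+); new bracket [-2.375, -2.25]
m = -2.3125, f(m) = 0.3774 (+); new bracket [-2.3125, -2.25]
m = -2.28125, f(m) = -0.1498 (−); new bracket [-2.3125, -2.28125]
m = -2.296875, f(m) = 0.1112 (+); new bracket [-2.296875, -2.28125]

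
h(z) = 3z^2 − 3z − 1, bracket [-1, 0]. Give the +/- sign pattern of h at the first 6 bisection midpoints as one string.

+-++++

z = -0.5 gives h = 1.25, positive; keep [-0.5, 0]
z = -0.25 gives h = -0.0625, negative; keep [-0.5, -0.25]
z = -0.375 gives h = 0.546875, positive; keep [-0.375, -0.25]
z = -0.3125 gives h = 0.2305, positive; keep [-0.3125, -0.25]
z = -0.28125 gives h = 0.0811, positive; keep [-0.28125, -0.25]
z = -0.265625 gives h = 0.0085, positive; keep [-0.265625, -0.25]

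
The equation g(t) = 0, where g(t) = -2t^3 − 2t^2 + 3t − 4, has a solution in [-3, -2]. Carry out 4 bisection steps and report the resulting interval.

m = -2.5, g(m) = 7.25 (+); new bracket [-2.5, -2]
m = -2.25, g(m) = 1.90625 (+); new bracket [-2.25, -2]
m = -2.125, g(m) = -0.214844 (−); new bracket [-2.25, -2.125]
m = -2.1875, g(m) = 0.8022 (+); new bracket [-2.1875, -2.125]

[-2.1875, -2.125]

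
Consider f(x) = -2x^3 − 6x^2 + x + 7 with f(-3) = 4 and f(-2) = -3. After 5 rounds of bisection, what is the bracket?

[-2.71875, -2.6875]

x = -2.5 gives f = -1.75, negative; keep [-3, -2.5]
x = -2.75 gives f = 0.46875, positive; keep [-2.75, -2.5]
x = -2.625 gives f = -0.792969, negative; keep [-2.75, -2.625]
x = -2.6875 gives f = -0.2017, negative; keep [-2.75, -2.6875]
x = -2.71875 gives f = 0.1235, positive; keep [-2.71875, -2.6875]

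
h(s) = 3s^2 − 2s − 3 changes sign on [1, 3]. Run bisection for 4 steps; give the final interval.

[1.375, 1.5]

s = 2 gives h = 5, positive; keep [1, 2]
s = 1.5 gives h = 0.75, positive; keep [1, 1.5]
s = 1.25 gives h = -0.8125, negative; keep [1.25, 1.5]
s = 1.375 gives h = -0.0781, negative; keep [1.375, 1.5]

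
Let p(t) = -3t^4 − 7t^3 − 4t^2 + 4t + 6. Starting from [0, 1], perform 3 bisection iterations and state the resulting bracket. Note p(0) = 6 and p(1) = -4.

[0.75, 0.875]

m = 0.5, p(m) = 5.9375 (+); new bracket [0.5, 1]
m = 0.75, p(m) = 2.847656 (+); new bracket [0.75, 1]
m = 0.875, p(m) = -0.010498 (−); new bracket [0.75, 0.875]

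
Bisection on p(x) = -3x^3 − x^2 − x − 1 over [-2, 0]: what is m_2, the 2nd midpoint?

-0.5

x = -1 gives p = 2, positive; keep [-1, 0]
x = -0.5 gives p = -0.375, negative; keep [-1, -0.5]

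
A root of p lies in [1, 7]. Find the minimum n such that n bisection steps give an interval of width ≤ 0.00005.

17

Width after n steps is 6/2^n. Need 2^n ≥ 6/0.00005 = 120000.
2^16 = 65536 < 120000 ≤ 2^17 = 131072, so n = 17.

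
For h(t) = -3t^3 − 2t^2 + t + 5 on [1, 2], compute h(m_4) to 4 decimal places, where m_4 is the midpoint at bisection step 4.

t = 1.5 gives h = -8.125, negative; keep [1, 1.5]
t = 1.25 gives h = -2.734375, negative; keep [1, 1.25]
t = 1.125 gives h = -0.677734, negative; keep [1, 1.125]
t = 1.0625 gives h = 0.2063, positive; keep [1.0625, 1.125]

0.2063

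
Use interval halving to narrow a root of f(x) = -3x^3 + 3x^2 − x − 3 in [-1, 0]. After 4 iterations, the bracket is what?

[-0.6875, -0.625]

x = -0.5 gives f = -1.375, negative; keep [-1, -0.5]
x = -0.75 gives f = 0.703125, positive; keep [-0.75, -0.5]
x = -0.625 gives f = -0.470703, negative; keep [-0.75, -0.625]
x = -0.6875 gives f = 0.0803, positive; keep [-0.6875, -0.625]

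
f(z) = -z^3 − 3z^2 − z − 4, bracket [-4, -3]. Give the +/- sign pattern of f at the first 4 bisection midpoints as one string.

+++-

midpoint -3.5: f = 5.625 > 0 → [-3.5, -3]
midpoint -3.25: f = 1.890625 > 0 → [-3.25, -3]
midpoint -3.125: f = 0.345703 > 0 → [-3.125, -3]
midpoint -3.0625: f = -0.3513 < 0 → [-3.125, -3.0625]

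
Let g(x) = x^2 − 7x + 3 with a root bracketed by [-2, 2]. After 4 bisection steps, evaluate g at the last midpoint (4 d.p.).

midpoint 0: g = 3 > 0 → [0, 2]
midpoint 1: g = -3 < 0 → [0, 1]
midpoint 0.5: g = -0.25 < 0 → [0, 0.5]
midpoint 0.25: g = 1.3125 > 0 → [0.25, 0.5]

1.3125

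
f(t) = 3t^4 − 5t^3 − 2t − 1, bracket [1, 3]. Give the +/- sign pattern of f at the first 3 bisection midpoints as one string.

f(2) = 3 > 0, so the root lies in [1, 2]
f(1.5) = -5.6875 < 0, so the root lies in [1.5, 2]
f(1.75) = -3.160156 < 0, so the root lies in [1.75, 2]

+--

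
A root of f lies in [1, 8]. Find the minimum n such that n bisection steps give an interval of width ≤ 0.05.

Width after n steps is 7/2^n. Need 2^n ≥ 7/0.05 = 140.
2^7 = 128 < 140 ≤ 2^8 = 256, so n = 8.

8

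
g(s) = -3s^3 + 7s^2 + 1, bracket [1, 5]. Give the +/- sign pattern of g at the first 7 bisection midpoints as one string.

g(3) = -17 < 0, so the root lies in [1, 3]
g(2) = 5 > 0, so the root lies in [2, 3]
g(2.5) = -2.125 < 0, so the root lies in [2, 2.5]
g(2.25) = 2.2656 > 0, so the root lies in [2.25, 2.5]
g(2.375) = 0.2949 > 0, so the root lies in [2.375, 2.5]
g(2.4375) = -0.8567 < 0, so the root lies in [2.375, 2.4375]
g(2.40625) = -0.2666 < 0, so the root lies in [2.375, 2.40625]

-+-++--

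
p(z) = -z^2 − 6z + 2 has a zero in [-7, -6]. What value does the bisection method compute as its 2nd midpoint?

-6.25

z = -6.5 gives p = -1.25, negative; keep [-6.5, -6]
z = -6.25 gives p = 0.4375, positive; keep [-6.5, -6.25]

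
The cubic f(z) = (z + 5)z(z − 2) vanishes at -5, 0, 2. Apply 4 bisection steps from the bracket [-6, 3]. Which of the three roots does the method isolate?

m = -1.5, f(m) = 18.375 (+); new bracket [-6, -1.5]
m = -3.75, f(m) = 26.953125 (+); new bracket [-6, -3.75]
m = -4.875, f(m) = 4.189453 (+); new bracket [-6, -4.875]
m = -5.4375, f(m) = -17.6931 (−); new bracket [-5.4375, -4.875]

-5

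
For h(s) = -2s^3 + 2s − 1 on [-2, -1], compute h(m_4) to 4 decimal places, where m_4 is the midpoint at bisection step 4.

midpoint -1.5: h = 2.75 > 0 → [-1.5, -1]
midpoint -1.25: h = 0.40625 > 0 → [-1.25, -1]
midpoint -1.125: h = -0.402344 < 0 → [-1.25, -1.125]
midpoint -1.1875: h = -0.0259 < 0 → [-1.25, -1.1875]

-0.0259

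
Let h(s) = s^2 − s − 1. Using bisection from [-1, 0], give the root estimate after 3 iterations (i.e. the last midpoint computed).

m = -0.5, h(m) = -0.25 (−); new bracket [-1, -0.5]
m = -0.75, h(m) = 0.3125 (+); new bracket [-0.75, -0.5]
m = -0.625, h(m) = 0.015625 (+); new bracket [-0.625, -0.5]

-0.625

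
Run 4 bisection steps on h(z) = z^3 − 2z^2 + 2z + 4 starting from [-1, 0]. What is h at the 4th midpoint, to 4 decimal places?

-0.4568

midpoint -0.5: h = 2.375 > 0 → [-1, -0.5]
midpoint -0.75: h = 0.953125 > 0 → [-1, -0.75]
midpoint -0.875: h = 0.048828 > 0 → [-1, -0.875]
midpoint -0.9375: h = -0.4568 < 0 → [-0.9375, -0.875]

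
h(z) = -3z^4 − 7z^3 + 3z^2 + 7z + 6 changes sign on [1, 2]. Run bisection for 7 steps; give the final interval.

midpoint 1.5: h = -15.5625 < 0 → [1, 1.5]
midpoint 1.25: h = -1.558594 < 0 → [1, 1.25]
midpoint 1.125: h = 2.899658 > 0 → [1.125, 1.25]
midpoint 1.1875: h = 0.8554 > 0 → [1.1875, 1.25]
midpoint 1.21875: h = -0.3034 < 0 → [1.1875, 1.21875]
midpoint 1.203125: h = 0.2878 > 0 → [1.203125, 1.21875]
midpoint 1.2109375: h = -0.0048 < 0 → [1.203125, 1.2109375]

[1.203125, 1.2109375]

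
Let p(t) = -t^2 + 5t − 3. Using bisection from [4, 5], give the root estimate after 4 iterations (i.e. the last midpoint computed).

p(4.5) = -0.75 < 0, so the root lies in [4, 4.5]
p(4.25) = 0.1875 > 0, so the root lies in [4.25, 4.5]
p(4.375) = -0.265625 < 0, so the root lies in [4.25, 4.375]
p(4.3125) = -0.0352 < 0, so the root lies in [4.25, 4.3125]

4.3125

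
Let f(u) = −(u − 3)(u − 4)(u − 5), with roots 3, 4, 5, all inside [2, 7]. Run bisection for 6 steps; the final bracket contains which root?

midpoint 4.5: f = 0.375 > 0 → [4.5, 7]
midpoint 5.75: f = -3.609375 < 0 → [4.5, 5.75]
midpoint 5.125: f = -0.298828 < 0 → [4.5, 5.125]
midpoint 4.8125: f = 0.2761 > 0 → [4.8125, 5.125]
midpoint 4.96875: f = 0.0596 > 0 → [4.96875, 5.125]
midpoint 5.046875: f = -0.1004 < 0 → [4.96875, 5.046875]

5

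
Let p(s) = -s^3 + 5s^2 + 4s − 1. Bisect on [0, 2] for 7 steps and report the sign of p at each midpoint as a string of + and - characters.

p(1) = 7 > 0, so the root lies in [0, 1]
p(0.5) = 2.125 > 0, so the root lies in [0, 0.5]
p(0.25) = 0.296875 > 0, so the root lies in [0, 0.25]
p(0.125) = -0.4238 < 0, so the root lies in [0.125, 0.25]
p(0.1875) = -0.0808 < 0, so the root lies in [0.1875, 0.25]
p(0.21875) = 0.1038 > 0, so the root lies in [0.1875, 0.21875]
p(0.203125) = 0.0104 > 0, so the root lies in [0.1875, 0.203125]

+++--++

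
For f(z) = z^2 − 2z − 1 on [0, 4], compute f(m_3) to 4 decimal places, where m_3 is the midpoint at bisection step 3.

midpoint 2: f = -1 < 0 → [2, 4]
midpoint 3: f = 2 > 0 → [2, 3]
midpoint 2.5: f = 0.25 > 0 → [2, 2.5]

0.2500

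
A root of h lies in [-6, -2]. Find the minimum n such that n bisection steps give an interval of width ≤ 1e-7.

Width after n steps is 4/2^n. Need 2^n ≥ 4/1e-7 = 40000000.
2^25 = 33554432 < 40000000 ≤ 2^26 = 67108864, so n = 26.

26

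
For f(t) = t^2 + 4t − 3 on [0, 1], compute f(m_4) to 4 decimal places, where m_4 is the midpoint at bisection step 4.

m = 0.5, f(m) = -0.75 (−); new bracket [0.5, 1]
m = 0.75, f(m) = 0.5625 (+); new bracket [0.5, 0.75]
m = 0.625, f(m) = -0.109375 (−); new bracket [0.625, 0.75]
m = 0.6875, f(m) = 0.2227 (+); new bracket [0.625, 0.6875]

0.2227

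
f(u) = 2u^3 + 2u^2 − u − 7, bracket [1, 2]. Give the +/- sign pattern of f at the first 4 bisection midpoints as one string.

+-+-

f(1.5) = 2.75 > 0, so the root lies in [1, 1.5]
f(1.25) = -1.21875 < 0, so the root lies in [1.25, 1.5]
f(1.375) = 0.605469 > 0, so the root lies in [1.25, 1.375]
f(1.3125) = -0.3452 < 0, so the root lies in [1.3125, 1.375]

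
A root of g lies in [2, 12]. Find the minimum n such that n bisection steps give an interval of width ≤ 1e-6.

Width after n steps is 10/2^n. Need 2^n ≥ 10/1e-6 = 10000000.
2^23 = 8388608 < 10000000 ≤ 2^24 = 16777216, so n = 24.

24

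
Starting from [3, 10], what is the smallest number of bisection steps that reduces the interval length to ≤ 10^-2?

Width after n steps is 7/2^n. Need 2^n ≥ 7/10^-2 = 700.
2^9 = 512 < 700 ≤ 2^10 = 1024, so n = 10.

10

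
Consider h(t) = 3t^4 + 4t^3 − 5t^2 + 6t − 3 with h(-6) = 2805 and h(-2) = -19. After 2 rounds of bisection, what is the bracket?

m = -4, h(m) = 405 (+); new bracket [-4, -2]
m = -3, h(m) = 69 (+); new bracket [-3, -2]

[-3, -2]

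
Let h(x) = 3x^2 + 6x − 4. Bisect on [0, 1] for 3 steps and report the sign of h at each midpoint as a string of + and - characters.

-++

m = 0.5, h(m) = -0.25 (−); new bracket [0.5, 1]
m = 0.75, h(m) = 2.1875 (+); new bracket [0.5, 0.75]
m = 0.625, h(m) = 0.921875 (+); new bracket [0.5, 0.625]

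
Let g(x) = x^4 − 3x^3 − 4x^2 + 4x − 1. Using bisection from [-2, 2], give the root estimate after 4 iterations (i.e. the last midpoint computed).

g(0) = -1 < 0, so the root lies in [-2, 0]
g(-1) = -5 < 0, so the root lies in [-2, -1]
g(-1.5) = -0.8125 < 0, so the root lies in [-2, -1.5]
g(-1.75) = 5.207 > 0, so the root lies in [-1.75, -1.5]

-1.75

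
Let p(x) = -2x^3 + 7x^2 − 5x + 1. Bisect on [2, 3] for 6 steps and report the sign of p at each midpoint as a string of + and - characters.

+--+++

p(2.5) = 1 > 0, so the root lies in [2.5, 3]
p(2.75) = -1.40625 < 0, so the root lies in [2.5, 2.75]
p(2.625) = -0.066406 < 0, so the root lies in [2.5, 2.625]
p(2.5625) = 0.4995 > 0, so the root lies in [2.5625, 2.625]
p(2.59375) = 0.2249 > 0, so the root lies in [2.59375, 2.625]
p(2.609375) = 0.0814 > 0, so the root lies in [2.609375, 2.625]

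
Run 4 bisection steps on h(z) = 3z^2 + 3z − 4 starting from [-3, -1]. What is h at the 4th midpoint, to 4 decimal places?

z = -2 gives h = 2, positive; keep [-2, -1]
z = -1.5 gives h = -1.75, negative; keep [-2, -1.5]
z = -1.75 gives h = -0.0625, negative; keep [-2, -1.75]
z = -1.875 gives h = 0.9219, positive; keep [-1.875, -1.75]

0.9219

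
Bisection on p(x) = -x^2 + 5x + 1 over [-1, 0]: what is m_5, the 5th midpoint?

x = -0.5 gives p = -1.75, negative; keep [-0.5, 0]
x = -0.25 gives p = -0.3125, negative; keep [-0.25, 0]
x = -0.125 gives p = 0.359375, positive; keep [-0.25, -0.125]
x = -0.1875 gives p = 0.0273, positive; keep [-0.25, -0.1875]
x = -0.21875 gives p = -0.1416, negative; keep [-0.21875, -0.1875]

-0.21875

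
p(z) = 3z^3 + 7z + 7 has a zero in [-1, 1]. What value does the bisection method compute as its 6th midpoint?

-0.78125

z = 0 gives p = 7, positive; keep [-1, 0]
z = -0.5 gives p = 3.125, positive; keep [-1, -0.5]
z = -0.75 gives p = 0.484375, positive; keep [-1, -0.75]
z = -0.875 gives p = -1.1348, negative; keep [-0.875, -0.75]
z = -0.8125 gives p = -0.2966, negative; keep [-0.8125, -0.75]
z = -0.78125 gives p = 0.1007, positive; keep [-0.8125, -0.78125]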